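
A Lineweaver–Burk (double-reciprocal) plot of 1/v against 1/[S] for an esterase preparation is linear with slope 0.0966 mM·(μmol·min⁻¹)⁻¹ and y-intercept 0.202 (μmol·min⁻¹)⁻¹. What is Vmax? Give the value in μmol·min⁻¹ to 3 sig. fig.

4.95 μmol·min⁻¹

The y-intercept of a Lineweaver–Burk plot equals 1/Vmax, so Vmax = 1/0.202 = 4.95 μmol·min⁻¹.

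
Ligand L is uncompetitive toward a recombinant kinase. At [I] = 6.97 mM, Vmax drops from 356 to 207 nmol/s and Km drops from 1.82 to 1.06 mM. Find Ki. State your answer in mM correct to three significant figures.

Uncompetitive: Vmax,app = Vmax/α (and Km,app = Km/α) with α = 1 + [I]/Ki.
α = Vmax/Vmax,app = 356/207 = 1.720.
Ki = [I]/(α − 1) = 6.97/0.7198 = 9.68 mM.

9.68 mM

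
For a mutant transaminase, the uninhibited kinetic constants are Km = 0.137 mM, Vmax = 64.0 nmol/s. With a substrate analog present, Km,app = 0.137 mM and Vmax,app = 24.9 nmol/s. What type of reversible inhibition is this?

Vmax decreases (64.0 → 24.9 nmol/s) while Km is unchanged — pure noncompetitive inhibition.

noncompetitive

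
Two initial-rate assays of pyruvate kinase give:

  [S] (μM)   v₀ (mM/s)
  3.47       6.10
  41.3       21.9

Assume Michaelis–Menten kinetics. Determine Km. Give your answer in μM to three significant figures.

From v = Vmax[S]/(Km+[S]), each point gives Vmax = v(Km+[S])/[S].
Equating: 6.10(Km+3.47)/3.47 = 21.9(Km+41.3)/41.3.
1.758·Km + 6.10 = 0.5303·Km + 21.9, so (1.758 − 0.5303)·Km = 21.9 − 6.10.
Km = 15.80/1.228 = 12.9 μM; then Vmax = 6.10(12.9+3.47)/3.47 = 28.7 mM/s.

12.9 μM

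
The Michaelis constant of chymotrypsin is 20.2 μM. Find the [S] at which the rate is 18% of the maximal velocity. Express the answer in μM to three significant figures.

4.43 μM

v/Vmax = [S]/(Km+[S]) = 0.18, so [S] = Km·0.18/(1 − 0.18) = 20.2 × 0.2195.
[S] = 4.43 μM.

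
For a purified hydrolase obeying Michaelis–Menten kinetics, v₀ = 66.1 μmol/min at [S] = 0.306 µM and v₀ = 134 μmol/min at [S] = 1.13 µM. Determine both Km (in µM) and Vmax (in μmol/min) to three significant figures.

Km = 0.697 µM; Vmax = 217 μmol/min

In reciprocal form, 1/v = (Km/Vmax)·(1/[S]) + 1/Vmax. The two points give (1/[S], 1/v) = (3.268, 0.01513) and (0.8850, 0.007463).
Slope = (0.01513 − 0.007463)/(3.268 − 0.8850) = 0.003217; intercept = 0.01513 − 0.003217×3.268 = 0.004616.
Vmax = 1/intercept = 217 μmol/min; Km = slope × Vmax = 0.003217 × 217 = 0.697 µM.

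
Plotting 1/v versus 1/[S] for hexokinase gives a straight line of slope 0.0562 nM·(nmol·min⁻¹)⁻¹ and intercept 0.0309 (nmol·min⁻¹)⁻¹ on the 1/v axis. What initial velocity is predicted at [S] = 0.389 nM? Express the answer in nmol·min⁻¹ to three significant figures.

The y-intercept is 1/Vmax, so Vmax = 1/0.0309 = 32.4 nmol·min⁻¹.
The slope is Km/Vmax, so Km = 0.0562 × 32.4 = 1.82 nM.
Then v = 32.4 × 0.389/(1.82 + 0.389) = 5.70 nmol·min⁻¹.

5.70 nmol·min⁻¹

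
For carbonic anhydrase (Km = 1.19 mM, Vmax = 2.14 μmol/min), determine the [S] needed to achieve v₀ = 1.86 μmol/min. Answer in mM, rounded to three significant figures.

The required fractional saturation is v/Vmax = 1.86/2.14 = 0.8692.
Then [S]/(Km+[S]) = 0.8692 ⇒ [S] = 1.19 × 0.8692/(1 − 0.8692) = 7.90 mM.

7.90 mM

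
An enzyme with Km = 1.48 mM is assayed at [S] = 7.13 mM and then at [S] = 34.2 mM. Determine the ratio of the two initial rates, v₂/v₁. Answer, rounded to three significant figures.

1.16

Since Vmax cancels, v₂/v₁ = [S]₂(Km+[S]₁) / [S]₁(Km+[S]₂).
= 34.2×(1.48+7.13) / (7.13×(1.48+34.2)) = 294.5/254.4 = 1.16.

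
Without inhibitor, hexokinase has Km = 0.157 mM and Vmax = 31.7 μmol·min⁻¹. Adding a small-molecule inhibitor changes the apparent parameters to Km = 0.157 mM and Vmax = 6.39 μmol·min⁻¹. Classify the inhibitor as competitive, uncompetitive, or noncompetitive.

Vmax decreases (31.7 → 6.39 μmol·min⁻¹) while Km is unchanged — pure noncompetitive inhibition.

noncompetitive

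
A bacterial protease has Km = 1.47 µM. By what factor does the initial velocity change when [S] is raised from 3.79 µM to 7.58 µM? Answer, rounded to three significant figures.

The fractional saturations are [S]/(Km+[S]) = 3.79/5.260 = 0.7205 and 7.58/9.050 = 0.8376.
v₂/v₁ is just their ratio: 0.8376/0.7205 = 1.16.

1.16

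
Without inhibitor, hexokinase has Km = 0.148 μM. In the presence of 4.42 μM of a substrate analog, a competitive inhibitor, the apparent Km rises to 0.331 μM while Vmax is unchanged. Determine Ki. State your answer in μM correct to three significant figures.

3.57 μM

Competitive: Km,app = α·Km with α = 1 + [I]/Ki.
α = Km,app/Km = 0.331/0.148 = 2.236.
Since α = 1 + [I]/Ki, [I]/Ki = 2.236 − 1 = 1.236 and Ki = 4.42/1.236 = 3.57 μM.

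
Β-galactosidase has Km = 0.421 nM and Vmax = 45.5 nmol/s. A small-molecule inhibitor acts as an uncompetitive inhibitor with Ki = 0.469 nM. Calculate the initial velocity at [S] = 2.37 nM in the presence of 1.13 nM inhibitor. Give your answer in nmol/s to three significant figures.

12.7 nmol/s

α = 1 + [I]/Ki = 1 + 1.13/0.469 = 3.409.
For an uncompetitive inhibitor, both parameters are divided by α, giving Vmax/α and Km/α: Km,app = 0.123 nM, Vmax,app = 13.3 nmol/s.
v = Vmax,app·[S]/(Km,app + [S]) = 13.3 × 2.37/(0.123 + 2.37) = 12.7 nmol/s.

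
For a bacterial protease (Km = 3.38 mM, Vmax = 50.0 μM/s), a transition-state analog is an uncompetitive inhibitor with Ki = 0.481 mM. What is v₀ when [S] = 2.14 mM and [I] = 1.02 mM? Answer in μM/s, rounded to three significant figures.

With α = 1 + [I]/Ki = 1 + 1.02/0.481 = 3.121, the uncompetitive rate law is v = (Vmax/α)·[S] / (Km/α + [S]).
v = (50.0/3.121)×2.14 / (3.38/3.121 + 2.14) = 34.29/3.223 = 10.6 μM/s.

10.6 μM/s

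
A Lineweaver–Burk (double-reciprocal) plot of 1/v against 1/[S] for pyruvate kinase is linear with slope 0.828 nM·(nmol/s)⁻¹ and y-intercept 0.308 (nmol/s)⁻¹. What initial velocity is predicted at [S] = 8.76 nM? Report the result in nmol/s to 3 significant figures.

The y-intercept is 1/Vmax, so Vmax = 1/0.308 = 3.25 nmol/s.
The slope is Km/Vmax, so Km = 0.828 × 3.25 = 2.69 nM.
Then v = 3.25 × 8.76/(2.69 + 8.76) = 2.48 nmol/s.

2.48 nmol/s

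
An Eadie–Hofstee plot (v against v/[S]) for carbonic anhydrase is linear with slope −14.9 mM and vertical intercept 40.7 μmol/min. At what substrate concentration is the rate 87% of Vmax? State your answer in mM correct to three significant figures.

The Eadie–Hofstee slope gives Km = 14.9 mM (slope = −Km).
v/Vmax = [S]/(Km+[S]) = 0.87 ⇒ [S] = Km·0.87/(1−0.87) = 14.9 × 6.692 = 99.7 mM.

99.7 mM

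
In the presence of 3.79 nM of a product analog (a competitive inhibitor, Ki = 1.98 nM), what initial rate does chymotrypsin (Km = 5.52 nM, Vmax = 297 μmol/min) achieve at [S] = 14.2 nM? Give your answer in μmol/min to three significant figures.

139 μmol/min

With α = 1 + [I]/Ki = 1 + 3.79/1.98 = 2.914, the competitive rate law is v = Vmax[S] / (αKm + [S]).
v = 297×14.2 / (2.914×5.52 + 14.2) = 4217/30.29 = 139 μmol/min.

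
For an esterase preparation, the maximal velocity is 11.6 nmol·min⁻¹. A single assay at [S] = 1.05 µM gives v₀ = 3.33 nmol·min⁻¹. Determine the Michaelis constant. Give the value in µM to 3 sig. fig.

v/Vmax = 3.33/11.6 = 0.2871 = [S]/(Km+[S]).
So Km + [S] = [S]/0.2871 = 3.658 µM, giving Km = 3.658 − 1.05 = 2.61 µM.

2.61 µM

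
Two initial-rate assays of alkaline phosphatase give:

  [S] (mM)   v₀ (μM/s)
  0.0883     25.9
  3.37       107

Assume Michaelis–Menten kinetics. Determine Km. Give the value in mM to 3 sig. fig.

In reciprocal form, 1/v = (Km/Vmax)·(1/[S]) + 1/Vmax. The two points give (1/[S], 1/v) = (11.33, 0.03861) and (0.2967, 0.009346).
Slope = (0.03861 − 0.009346)/(11.33 − 0.2967) = 0.002654; intercept = 0.03861 − 0.002654×11.33 = 0.008558.
Vmax = 1/intercept = 117 μM/s; Km = slope × Vmax = 0.002654 × 117 = 0.310 mM.

0.310 mM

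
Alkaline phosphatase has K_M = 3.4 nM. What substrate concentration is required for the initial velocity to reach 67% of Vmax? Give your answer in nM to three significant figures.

v/Vmax = [S]/(Km+[S]) = 0.67, so [S] = Km·0.67/(1 − 0.67) = 3.4 × 2.030.
[S] = 6.90 nM.

6.90 nM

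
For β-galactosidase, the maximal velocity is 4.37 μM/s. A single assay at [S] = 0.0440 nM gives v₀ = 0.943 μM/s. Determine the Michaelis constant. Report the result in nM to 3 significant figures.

0.160 nM

v/Vmax = 0.943/4.37 = 0.2158 = [S]/(Km+[S]).
So Km + [S] = [S]/0.2158 = 0.2039 nM, giving Km = 0.2039 − 0.0440 = 0.160 nM.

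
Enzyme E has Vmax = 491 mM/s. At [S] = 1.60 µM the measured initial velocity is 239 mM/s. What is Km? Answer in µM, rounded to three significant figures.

From v = Vmax[S]/(Km+[S]), Km = [S](Vmax − v)/v.
Km = 1.60 × (491 − 239) / 239 = 403.2/239 = 1.69 µM.

1.69 µM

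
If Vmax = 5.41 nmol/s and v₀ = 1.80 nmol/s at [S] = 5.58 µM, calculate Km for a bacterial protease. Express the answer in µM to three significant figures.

11.2 µM

From v = Vmax[S]/(Km+[S]), Km = [S](Vmax − v)/v.
Km = 5.58 × (5.41 − 1.80) / 1.80 = 20.14/1.80 = 11.2 µM.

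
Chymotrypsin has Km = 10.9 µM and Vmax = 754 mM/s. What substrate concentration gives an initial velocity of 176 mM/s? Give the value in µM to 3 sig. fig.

Rearranging v = Vmax[S]/(Km+[S]) gives [S] = Km·v/(Vmax − v).
[S] = 10.9 × 176 / (754 − 176) = 1918/578.0 = 3.32 µM.

3.32 µM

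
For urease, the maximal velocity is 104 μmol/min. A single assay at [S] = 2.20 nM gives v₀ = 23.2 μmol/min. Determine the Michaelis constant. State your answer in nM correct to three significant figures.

7.66 nM

v/Vmax = 23.2/104 = 0.2231 = [S]/(Km+[S]).
So Km + [S] = [S]/0.2231 = 9.862 nM, giving Km = 9.862 − 2.20 = 7.66 nM.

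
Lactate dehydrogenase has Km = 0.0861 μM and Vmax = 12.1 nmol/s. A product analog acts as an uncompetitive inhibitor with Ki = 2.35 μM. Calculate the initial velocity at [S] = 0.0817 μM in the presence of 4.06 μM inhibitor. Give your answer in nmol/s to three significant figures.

3.20 nmol/s

α = 1 + [I]/Ki = 1 + 4.06/2.35 = 2.728.
For an uncompetitive inhibitor, both parameters are divided by α, giving Vmax/α and Km/α: Km,app = 0.0316 μM, Vmax,app = 4.44 nmol/s.
v = Vmax,app·[S]/(Km,app + [S]) = 4.44 × 0.0817/(0.0316 + 0.0817) = 3.20 nmol/s.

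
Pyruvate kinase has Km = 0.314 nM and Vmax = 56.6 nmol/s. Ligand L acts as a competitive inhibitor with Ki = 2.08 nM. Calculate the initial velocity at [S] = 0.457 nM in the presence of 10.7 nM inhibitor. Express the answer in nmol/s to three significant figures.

10.8 nmol/s

α = 1 + [I]/Ki = 1 + 10.7/2.08 = 6.144.
For a competitive inhibitor, Vmax is unchanged and the apparent Km becomes α·Km: Km,app = 1.93 nM, Vmax,app = 56.6 nmol/s.
v = Vmax,app·[S]/(Km,app + [S]) = 56.6 × 0.457/(1.93 + 0.457) = 10.8 nmol/s.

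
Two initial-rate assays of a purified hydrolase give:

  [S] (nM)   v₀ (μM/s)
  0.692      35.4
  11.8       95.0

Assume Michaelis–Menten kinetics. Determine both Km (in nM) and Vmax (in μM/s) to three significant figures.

From v = Vmax[S]/(Km+[S]), each point gives Vmax = v(Km+[S])/[S].
Equating: 35.4(Km+0.692)/0.692 = 95.0(Km+11.8)/11.8.
51.16·Km + 35.4 = 8.051·Km + 95.0, so (51.16 − 8.051)·Km = 95.0 − 35.4.
Km = 59.60/43.11 = 1.38 nM; then Vmax = 35.4(1.38+0.692)/0.692 = 106 μM/s.

Km = 1.38 nM; Vmax = 106 μM/s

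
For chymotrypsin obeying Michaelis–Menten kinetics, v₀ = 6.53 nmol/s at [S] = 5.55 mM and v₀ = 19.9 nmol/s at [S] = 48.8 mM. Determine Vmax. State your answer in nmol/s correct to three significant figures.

From v = Vmax[S]/(Km+[S]), each point gives Vmax = v(Km+[S])/[S].
Equating: 6.53(Km+5.55)/5.55 = 19.9(Km+48.8)/48.8.
1.177·Km + 6.53 = 0.4078·Km + 19.9, so (1.177 − 0.4078)·Km = 19.9 − 6.53.
Km = 13.37/0.7688 = 17.4 mM; then Vmax = 6.53(17.4+5.55)/5.55 = 27.0 nmol/s.

27.0 nmol/s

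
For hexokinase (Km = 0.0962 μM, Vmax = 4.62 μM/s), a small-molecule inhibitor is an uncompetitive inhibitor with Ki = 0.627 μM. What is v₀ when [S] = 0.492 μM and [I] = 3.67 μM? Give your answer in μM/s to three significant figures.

0.655 μM/s

α = 1 + [I]/Ki = 1 + 3.67/0.627 = 6.853.
For an uncompetitive inhibitor, both parameters are divided by α, giving Vmax/α and Km/α: Km,app = 0.0140 μM, Vmax,app = 0.674 μM/s.
v = Vmax,app·[S]/(Km,app + [S]) = 0.674 × 0.492/(0.0140 + 0.492) = 0.655 μM/s.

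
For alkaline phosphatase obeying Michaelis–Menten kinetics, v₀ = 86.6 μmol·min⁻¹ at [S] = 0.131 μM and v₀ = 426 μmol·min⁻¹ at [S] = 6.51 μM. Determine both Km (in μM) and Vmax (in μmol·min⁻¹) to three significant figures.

From v = Vmax[S]/(Km+[S]), each point gives Vmax = v(Km+[S])/[S].
Equating: 86.6(Km+0.131)/0.131 = 426(Km+6.51)/6.51.
661.1·Km + 86.6 = 65.44·Km + 426, so (661.1 − 65.44)·Km = 426 − 86.6.
Km = 339.4/595.6 = 0.570 μM; then Vmax = 86.6(0.570+0.131)/0.131 = 463 μmol·min⁻¹.

Km = 0.570 μM; Vmax = 463 μmol·min⁻¹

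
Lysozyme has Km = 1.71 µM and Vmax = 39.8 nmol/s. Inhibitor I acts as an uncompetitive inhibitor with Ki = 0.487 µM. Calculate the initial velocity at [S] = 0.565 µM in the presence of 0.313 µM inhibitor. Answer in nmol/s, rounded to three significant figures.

8.52 nmol/s

α = 1 + [I]/Ki = 1 + 0.313/0.487 = 1.643.
For an uncompetitive inhibitor, both parameters are divided by α, giving Vmax/α and Km/α: Km,app = 1.04 µM, Vmax,app = 24.2 nmol/s.
v = Vmax,app·[S]/(Km,app + [S]) = 24.2 × 0.565/(1.04 + 0.565) = 8.52 nmol/s.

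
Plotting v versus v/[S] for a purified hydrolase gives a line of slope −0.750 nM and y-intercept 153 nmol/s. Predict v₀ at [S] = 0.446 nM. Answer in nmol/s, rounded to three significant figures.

57.1 nmol/s

In the Eadie–Hofstee form v = Vmax − Km·(v/[S]), the slope is −Km and the intercept is Vmax, so Km = 0.750 nM and Vmax = 153 nmol/s.
v = 153 × 0.446/(0.750 + 0.446) = 57.1 nmol/s.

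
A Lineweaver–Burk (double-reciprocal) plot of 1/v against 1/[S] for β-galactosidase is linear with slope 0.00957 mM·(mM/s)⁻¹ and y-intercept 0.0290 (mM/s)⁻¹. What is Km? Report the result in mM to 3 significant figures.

0.330 mM

y-intercept = 1/Vmax ⇒ Vmax = 34.5 mM/s; slope = Km/Vmax ⇒ Km = slope × Vmax.
Km = 0.00957 × 34.5 = 0.330 mM.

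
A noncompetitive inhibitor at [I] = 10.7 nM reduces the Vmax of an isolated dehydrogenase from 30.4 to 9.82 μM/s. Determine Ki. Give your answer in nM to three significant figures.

Noncompetitive: Vmax,app = Vmax/α with α = 1 + [I]/Ki.
α = Vmax/Vmax,app = 30.4/9.82 = 3.096.
Ki = [I]/(α − 1) = 10.7/2.096 = 5.11 nM.

5.11 nM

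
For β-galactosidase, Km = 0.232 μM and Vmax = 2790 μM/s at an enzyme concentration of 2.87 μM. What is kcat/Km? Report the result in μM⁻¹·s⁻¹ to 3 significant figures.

kcat = Vmax/[E]total = 2790/2.87 = 972 s⁻¹.
kcat/Km = 972/0.232 = 4190 μM⁻¹·s⁻¹.

4190 μM⁻¹·s⁻¹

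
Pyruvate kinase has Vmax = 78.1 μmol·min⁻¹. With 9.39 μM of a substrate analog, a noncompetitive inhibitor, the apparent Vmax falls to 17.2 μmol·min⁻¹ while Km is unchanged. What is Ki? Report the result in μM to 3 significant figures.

Noncompetitive: Vmax,app = Vmax/α with α = 1 + [I]/Ki.
α = Vmax/Vmax,app = 78.1/17.2 = 4.541.
Since α = 1 + [I]/Ki, [I]/Ki = 4.541 − 1 = 3.541 and Ki = 9.39/3.541 = 2.65 μM.

2.65 μM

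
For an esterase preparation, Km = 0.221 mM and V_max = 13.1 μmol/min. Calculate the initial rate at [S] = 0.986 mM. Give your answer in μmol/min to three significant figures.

10.7 μmol/min

v = Vmax·[S]/(Km + [S]) = 13.1 × 0.986 / (0.221 + 0.986)
  = 12.92 / 1.207 = 10.7 μmol/min.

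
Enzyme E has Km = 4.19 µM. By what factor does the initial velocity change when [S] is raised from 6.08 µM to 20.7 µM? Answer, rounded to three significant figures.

The fractional saturations are [S]/(Km+[S]) = 6.08/10.27 = 0.5920 and 20.7/24.89 = 0.8317.
v₂/v₁ is just their ratio: 0.8317/0.5920 = 1.40.

1.40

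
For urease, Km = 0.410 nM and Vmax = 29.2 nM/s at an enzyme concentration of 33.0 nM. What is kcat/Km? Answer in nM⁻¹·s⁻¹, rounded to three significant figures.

kcat = Vmax/[E]total = 29.2/33.0 = 0.885 s⁻¹.
kcat/Km = 0.885/0.410 = 2.16 nM⁻¹·s⁻¹.

2.16 nM⁻¹·s⁻¹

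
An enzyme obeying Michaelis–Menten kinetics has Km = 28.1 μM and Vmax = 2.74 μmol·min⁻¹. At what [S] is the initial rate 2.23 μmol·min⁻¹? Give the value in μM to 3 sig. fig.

123 μM

Rearranging v = Vmax[S]/(Km+[S]) gives [S] = Km·v/(Vmax − v).
[S] = 28.1 × 2.23 / (2.74 − 2.23) = 62.66/0.5100 = 123 μM.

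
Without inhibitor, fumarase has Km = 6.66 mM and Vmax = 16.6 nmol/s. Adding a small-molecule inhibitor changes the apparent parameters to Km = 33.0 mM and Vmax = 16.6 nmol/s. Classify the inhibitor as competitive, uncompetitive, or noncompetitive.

competitive

Km increases (6.66 → 33.0 mM) while Vmax is unchanged — the hallmark of competitive inhibition.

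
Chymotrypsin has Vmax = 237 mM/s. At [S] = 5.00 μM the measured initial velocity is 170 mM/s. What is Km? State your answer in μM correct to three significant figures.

From v = Vmax[S]/(Km+[S]), Km = [S](Vmax − v)/v.
Km = 5.00 × (237 − 170) / 170 = 335.0/170 = 1.97 μM.

1.97 μM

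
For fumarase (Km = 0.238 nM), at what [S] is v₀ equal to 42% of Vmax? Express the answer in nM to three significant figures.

v/Vmax = [S]/(Km+[S]) = 0.42, so [S] = Km·0.42/(1 − 0.42) = 0.238 × 0.7241.
[S] = 0.172 nM.

0.172 nM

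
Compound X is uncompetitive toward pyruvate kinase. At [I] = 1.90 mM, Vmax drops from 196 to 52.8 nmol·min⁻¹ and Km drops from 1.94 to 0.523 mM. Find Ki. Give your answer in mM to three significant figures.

0.701 mM

Uncompetitive: Vmax,app = Vmax/α (and Km,app = Km/α) with α = 1 + [I]/Ki.
α = Vmax/Vmax,app = 196/52.8 = 3.712.
Since α = 1 + [I]/Ki, [I]/Ki = 3.712 − 1 = 2.712 and Ki = 1.90/2.712 = 0.701 mM.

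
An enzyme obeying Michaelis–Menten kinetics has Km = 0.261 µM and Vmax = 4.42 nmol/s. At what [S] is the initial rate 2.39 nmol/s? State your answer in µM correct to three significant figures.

0.307 µM

Rearranging v = Vmax[S]/(Km+[S]) gives [S] = Km·v/(Vmax − v).
[S] = 0.261 × 2.39 / (4.42 − 2.39) = 0.6238/2.030 = 0.307 µM.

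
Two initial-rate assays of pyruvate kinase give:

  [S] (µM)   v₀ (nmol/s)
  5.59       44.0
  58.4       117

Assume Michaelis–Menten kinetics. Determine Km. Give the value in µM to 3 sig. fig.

12.4 µM

From v = Vmax[S]/(Km+[S]), each point gives Vmax = v(Km+[S])/[S].
Equating: 44.0(Km+5.59)/5.59 = 117(Km+58.4)/58.4.
7.871·Km + 44.0 = 2.003·Km + 117, so (7.871 − 2.003)·Km = 117 − 44.0.
Km = 73.00/5.868 = 12.4 µM; then Vmax = 44.0(12.4+5.59)/5.59 = 142 nmol/s.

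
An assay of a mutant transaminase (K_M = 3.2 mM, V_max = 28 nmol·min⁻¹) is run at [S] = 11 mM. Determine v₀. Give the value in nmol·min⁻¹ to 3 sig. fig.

21.7 nmol·min⁻¹

[S]/(Km+[S]) = 11/14.20 = 0.7746, the fractional saturation.
v = 0.7746 × Vmax = 0.7746 × 28 = 21.7 nmol·min⁻¹.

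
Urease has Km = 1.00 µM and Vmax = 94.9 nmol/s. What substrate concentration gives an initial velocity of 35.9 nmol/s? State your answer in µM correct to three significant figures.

The required fractional saturation is v/Vmax = 35.9/94.9 = 0.3783.
Then [S]/(Km+[S]) = 0.3783 ⇒ [S] = 1.00 × 0.3783/(1 − 0.3783) = 0.608 µM.

0.608 µM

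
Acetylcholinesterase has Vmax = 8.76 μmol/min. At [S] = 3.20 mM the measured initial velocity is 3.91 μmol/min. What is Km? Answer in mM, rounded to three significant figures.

From v = Vmax[S]/(Km+[S]), Km = [S](Vmax − v)/v.
Km = 3.20 × (8.76 − 3.91) / 3.91 = 15.52/3.91 = 3.97 mM.

3.97 mM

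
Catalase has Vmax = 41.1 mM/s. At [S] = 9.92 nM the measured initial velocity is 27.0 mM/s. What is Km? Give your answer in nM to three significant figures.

5.18 nM

From v = Vmax[S]/(Km+[S]), Km = [S](Vmax − v)/v.
Km = 9.92 × (41.1 − 27.0) / 27.0 = 139.9/27.0 = 5.18 nM.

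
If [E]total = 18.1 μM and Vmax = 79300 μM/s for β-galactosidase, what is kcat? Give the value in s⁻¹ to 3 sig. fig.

kcat = Vmax/[E]total = 79300 μM/s / 18.1 μM = 4380 s⁻¹.

4380 s⁻¹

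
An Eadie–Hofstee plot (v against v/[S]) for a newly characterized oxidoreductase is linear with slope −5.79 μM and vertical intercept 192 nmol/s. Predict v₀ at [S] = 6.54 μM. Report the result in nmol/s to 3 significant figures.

In the Eadie–Hofstee form v = Vmax − Km·(v/[S]), the slope is −Km and the intercept is Vmax, so Km = 5.79 μM and Vmax = 192 nmol/s.
v = 192 × 6.54/(5.79 + 6.54) = 102 nmol/s.

102 nmol/s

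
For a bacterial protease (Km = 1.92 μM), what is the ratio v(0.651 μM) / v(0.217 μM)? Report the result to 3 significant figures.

2.49

Since Vmax cancels, v₂/v₁ = [S]₂(Km+[S]₁) / [S]₁(Km+[S]₂).
= 0.651×(1.92+0.217) / (0.217×(1.92+0.651)) = 1.391/0.5579 = 2.49.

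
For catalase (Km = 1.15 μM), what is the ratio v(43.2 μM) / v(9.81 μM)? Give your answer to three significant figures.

1.09

Since Vmax cancels, v₂/v₁ = [S]₂(Km+[S]₁) / [S]₁(Km+[S]₂).
= 43.2×(1.15+9.81) / (9.81×(1.15+43.2)) = 473.5/435.1 = 1.09.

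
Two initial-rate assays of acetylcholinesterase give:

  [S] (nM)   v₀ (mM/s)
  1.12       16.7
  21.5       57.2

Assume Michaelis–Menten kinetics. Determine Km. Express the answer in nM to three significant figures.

3.31 nM

From v = Vmax[S]/(Km+[S]), each point gives Vmax = v(Km+[S])/[S].
Equating: 16.7(Km+1.12)/1.12 = 57.2(Km+21.5)/21.5.
14.91·Km + 16.7 = 2.660·Km + 57.2, so (14.91 − 2.660)·Km = 57.2 − 16.7.
Km = 40.50/12.25 = 3.31 nM; then Vmax = 16.7(3.31+1.12)/1.12 = 66.0 mM/s.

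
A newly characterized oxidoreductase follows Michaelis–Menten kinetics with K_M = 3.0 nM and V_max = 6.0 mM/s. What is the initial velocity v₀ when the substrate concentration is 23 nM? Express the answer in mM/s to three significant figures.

[S]/(Km+[S]) = 23/26.00 = 0.8846, the fractional saturation.
v = 0.8846 × Vmax = 0.8846 × 6.0 = 5.31 mM/s.

5.31 mM/s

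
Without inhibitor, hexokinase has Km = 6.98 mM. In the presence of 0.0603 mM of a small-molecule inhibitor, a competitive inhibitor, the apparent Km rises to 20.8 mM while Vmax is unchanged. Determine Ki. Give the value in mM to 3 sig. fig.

Competitive: Km,app = α·Km with α = 1 + [I]/Ki.
α = Km,app/Km = 20.8/6.98 = 2.980.
Since α = 1 + [I]/Ki, [I]/Ki = 2.980 − 1 = 1.980 and Ki = 0.0603/1.980 = 0.0305 mM.

0.0305 mM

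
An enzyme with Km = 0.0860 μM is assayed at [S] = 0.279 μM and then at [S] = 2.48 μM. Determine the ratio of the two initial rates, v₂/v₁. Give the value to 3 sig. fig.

1.26

The fractional saturations are [S]/(Km+[S]) = 0.279/0.3650 = 0.7644 and 2.48/2.566 = 0.9665.
v₂/v₁ is just their ratio: 0.9665/0.7644 = 1.26.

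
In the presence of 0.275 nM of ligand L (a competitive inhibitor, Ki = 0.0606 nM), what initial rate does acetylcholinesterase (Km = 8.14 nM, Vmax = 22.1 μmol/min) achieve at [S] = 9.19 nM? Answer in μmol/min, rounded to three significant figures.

3.74 μmol/min

With α = 1 + [I]/Ki = 1 + 0.275/0.0606 = 5.538, the competitive rate law is v = Vmax[S] / (αKm + [S]).
v = 22.1×9.19 / (5.538×8.14 + 9.19) = 203.1/54.27 = 3.74 μmol/min.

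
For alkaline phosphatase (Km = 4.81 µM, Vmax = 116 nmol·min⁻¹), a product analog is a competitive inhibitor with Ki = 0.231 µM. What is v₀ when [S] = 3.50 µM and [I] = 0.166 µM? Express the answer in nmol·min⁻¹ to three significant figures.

α = 1 + [I]/Ki = 1 + 0.166/0.231 = 1.719.
For a competitive inhibitor, Vmax is unchanged and the apparent Km becomes α·Km: Km,app = 8.27 µM, Vmax,app = 116 nmol·min⁻¹.
v = Vmax,app·[S]/(Km,app + [S]) = 116 × 3.50/(8.27 + 3.50) = 34.5 nmol·min⁻¹.

34.5 nmol·min⁻¹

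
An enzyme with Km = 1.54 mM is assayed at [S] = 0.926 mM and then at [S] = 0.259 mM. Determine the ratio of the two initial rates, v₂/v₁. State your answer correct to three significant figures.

0.383

The fractional saturations are [S]/(Km+[S]) = 0.926/2.466 = 0.3755 and 0.259/1.799 = 0.1440.
v₂/v₁ is just their ratio: 0.1440/0.3755 = 0.383.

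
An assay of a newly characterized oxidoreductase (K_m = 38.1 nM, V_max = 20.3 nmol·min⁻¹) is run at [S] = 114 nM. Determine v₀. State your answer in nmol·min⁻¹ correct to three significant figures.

v = Vmax·[S]/(Km + [S]) = 20.3 × 114 / (38.1 + 114)
  = 2314 / 152.1 = 15.2 nmol·min⁻¹.

15.2 nmol·min⁻¹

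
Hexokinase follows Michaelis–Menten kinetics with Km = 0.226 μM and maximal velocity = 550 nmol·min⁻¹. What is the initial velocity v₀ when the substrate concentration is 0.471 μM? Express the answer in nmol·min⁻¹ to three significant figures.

[S]/(Km+[S]) = 0.471/0.6970 = 0.6758, the fractional saturation.
v = 0.6758 × Vmax = 0.6758 × 550 = 372 nmol·min⁻¹.

372 nmol·min⁻¹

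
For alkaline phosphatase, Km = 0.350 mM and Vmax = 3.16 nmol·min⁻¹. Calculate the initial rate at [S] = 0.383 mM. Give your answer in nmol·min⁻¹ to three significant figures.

v = Vmax·[S]/(Km + [S]) = 3.16 × 0.383 / (0.350 + 0.383)
  = 1.210 / 0.7330 = 1.65 nmol·min⁻¹.

1.65 nmol·min⁻¹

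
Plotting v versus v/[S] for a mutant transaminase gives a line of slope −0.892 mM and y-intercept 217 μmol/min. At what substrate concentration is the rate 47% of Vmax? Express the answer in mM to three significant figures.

The Eadie–Hofstee slope gives Km = 0.892 mM (slope = −Km).
v/Vmax = [S]/(Km+[S]) = 0.47 ⇒ [S] = Km·0.47/(1−0.47) = 0.892 × 0.8868 = 0.791 mM.

0.791 mM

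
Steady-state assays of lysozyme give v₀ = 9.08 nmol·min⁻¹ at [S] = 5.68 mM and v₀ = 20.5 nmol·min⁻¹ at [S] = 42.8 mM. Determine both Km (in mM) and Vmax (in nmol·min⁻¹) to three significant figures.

Km = 10.2 mM; Vmax = 25.4 nmol·min⁻¹

In reciprocal form, 1/v = (Km/Vmax)·(1/[S]) + 1/Vmax. The two points give (1/[S], 1/v) = (0.1761, 0.1101) and (0.02336, 0.04878).
Slope = (0.1101 − 0.04878)/(0.1761 − 0.02336) = 0.4018; intercept = 0.1101 − 0.4018×0.1761 = 0.03939.
Vmax = 1/intercept = 25.4 nmol·min⁻¹; Km = slope × Vmax = 0.4018 × 25.4 = 10.2 mM.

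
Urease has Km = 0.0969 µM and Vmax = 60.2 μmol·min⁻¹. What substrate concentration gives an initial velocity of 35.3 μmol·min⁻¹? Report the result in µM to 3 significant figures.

The required fractional saturation is v/Vmax = 35.3/60.2 = 0.5864.
Then [S]/(Km+[S]) = 0.5864 ⇒ [S] = 0.0969 × 0.5864/(1 − 0.5864) = 0.137 µM.

0.137 µM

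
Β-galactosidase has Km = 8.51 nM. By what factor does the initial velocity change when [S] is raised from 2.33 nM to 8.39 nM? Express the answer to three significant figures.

2.31

Since Vmax cancels, v₂/v₁ = [S]₂(Km+[S]₁) / [S]₁(Km+[S]₂).
= 8.39×(8.51+2.33) / (2.33×(8.51+8.39)) = 90.95/39.38 = 2.31.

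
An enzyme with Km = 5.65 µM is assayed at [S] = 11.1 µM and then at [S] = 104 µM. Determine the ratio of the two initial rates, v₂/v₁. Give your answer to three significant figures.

Since Vmax cancels, v₂/v₁ = [S]₂(Km+[S]₁) / [S]₁(Km+[S]₂).
= 104×(5.65+11.1) / (11.1×(5.65+104)) = 1742/1217 = 1.43.

1.43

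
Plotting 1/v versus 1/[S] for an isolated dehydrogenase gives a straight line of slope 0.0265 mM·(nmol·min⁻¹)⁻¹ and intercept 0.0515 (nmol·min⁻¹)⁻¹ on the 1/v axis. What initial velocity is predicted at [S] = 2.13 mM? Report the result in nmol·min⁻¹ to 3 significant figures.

The y-intercept is 1/Vmax, so Vmax = 1/0.0515 = 19.4 nmol·min⁻¹.
The slope is Km/Vmax, so Km = 0.0265 × 19.4 = 0.515 mM.
Then v = 19.4 × 2.13/(0.515 + 2.13) = 15.6 nmol·min⁻¹.

15.6 nmol·min⁻¹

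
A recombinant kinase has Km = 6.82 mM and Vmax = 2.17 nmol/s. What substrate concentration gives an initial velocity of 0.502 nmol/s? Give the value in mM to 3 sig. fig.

The required fractional saturation is v/Vmax = 0.502/2.17 = 0.2313.
Then [S]/(Km+[S]) = 0.2313 ⇒ [S] = 6.82 × 0.2313/(1 − 0.2313) = 2.05 mM.

2.05 mM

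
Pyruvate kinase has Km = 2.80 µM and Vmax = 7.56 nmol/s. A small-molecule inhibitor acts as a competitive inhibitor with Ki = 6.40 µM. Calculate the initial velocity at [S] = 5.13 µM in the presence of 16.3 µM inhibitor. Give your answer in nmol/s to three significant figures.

2.58 nmol/s

With α = 1 + [I]/Ki = 1 + 16.3/6.40 = 3.547, the competitive rate law is v = Vmax[S] / (αKm + [S]).
v = 7.56×5.13 / (3.547×2.80 + 5.13) = 38.78/15.06 = 2.58 nmol/s.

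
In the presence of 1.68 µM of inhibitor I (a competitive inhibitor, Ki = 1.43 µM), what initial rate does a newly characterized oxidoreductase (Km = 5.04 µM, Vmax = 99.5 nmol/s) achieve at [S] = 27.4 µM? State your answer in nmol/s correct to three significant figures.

71.1 nmol/s

With α = 1 + [I]/Ki = 1 + 1.68/1.43 = 2.175, the competitive rate law is v = Vmax[S] / (αKm + [S]).
v = 99.5×27.4 / (2.175×5.04 + 27.4) = 2726/38.36 = 71.1 nmol/s.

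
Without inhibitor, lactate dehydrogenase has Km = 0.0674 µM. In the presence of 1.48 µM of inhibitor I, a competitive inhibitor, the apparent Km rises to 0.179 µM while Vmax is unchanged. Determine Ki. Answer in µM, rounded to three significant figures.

Competitive: Km,app = α·Km with α = 1 + [I]/Ki.
α = Km,app/Km = 0.179/0.0674 = 2.656.
Ki = [I]/(α − 1) = 1.48/1.656 = 0.894 µM.

0.894 µM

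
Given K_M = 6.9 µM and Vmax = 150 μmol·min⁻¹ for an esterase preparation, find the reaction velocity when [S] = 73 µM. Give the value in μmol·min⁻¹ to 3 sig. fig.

[S]/(Km+[S]) = 73/79.90 = 0.9136, the fractional saturation.
v = 0.9136 × Vmax = 0.9136 × 150 = 137 μmol·min⁻¹.

137 μmol·min⁻¹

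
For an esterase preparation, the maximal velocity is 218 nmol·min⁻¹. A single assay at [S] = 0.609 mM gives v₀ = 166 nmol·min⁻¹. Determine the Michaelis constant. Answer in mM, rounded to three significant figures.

0.191 mM

v/Vmax = 166/218 = 0.7615 = [S]/(Km+[S]).
So Km + [S] = [S]/0.7615 = 0.7998 mM, giving Km = 0.7998 − 0.609 = 0.191 mM.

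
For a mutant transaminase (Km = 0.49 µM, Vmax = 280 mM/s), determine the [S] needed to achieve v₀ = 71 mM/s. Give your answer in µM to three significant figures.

Rearranging v = Vmax[S]/(Km+[S]) gives [S] = Km·v/(Vmax − v).
[S] = 0.49 × 71 / (280 − 71) = 34.79/209.0 = 0.166 µM.

0.166 µM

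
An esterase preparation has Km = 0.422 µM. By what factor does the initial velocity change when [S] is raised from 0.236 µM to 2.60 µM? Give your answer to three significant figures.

2.40

The fractional saturations are [S]/(Km+[S]) = 0.236/0.6580 = 0.3587 and 2.60/3.022 = 0.8604.
v₂/v₁ is just their ratio: 0.8604/0.3587 = 2.40.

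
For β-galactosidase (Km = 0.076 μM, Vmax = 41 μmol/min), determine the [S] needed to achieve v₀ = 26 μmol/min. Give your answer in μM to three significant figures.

The required fractional saturation is v/Vmax = 26/41 = 0.6341.
Then [S]/(Km+[S]) = 0.6341 ⇒ [S] = 0.076 × 0.6341/(1 − 0.6341) = 0.132 μM.

0.132 μM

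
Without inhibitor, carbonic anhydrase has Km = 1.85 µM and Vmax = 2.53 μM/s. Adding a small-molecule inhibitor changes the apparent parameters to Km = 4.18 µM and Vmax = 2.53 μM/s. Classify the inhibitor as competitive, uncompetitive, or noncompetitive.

Km increases (1.85 → 4.18 µM) while Vmax is unchanged — the hallmark of competitive inhibition.

competitive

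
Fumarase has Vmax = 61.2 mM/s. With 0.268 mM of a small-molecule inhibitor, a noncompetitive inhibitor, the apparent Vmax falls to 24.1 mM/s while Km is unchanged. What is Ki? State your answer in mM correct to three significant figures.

0.174 mM

Noncompetitive: Vmax,app = Vmax/α with α = 1 + [I]/Ki.
α = Vmax/Vmax,app = 61.2/24.1 = 2.539.
Ki = [I]/(α − 1) = 0.268/1.539 = 0.174 mM.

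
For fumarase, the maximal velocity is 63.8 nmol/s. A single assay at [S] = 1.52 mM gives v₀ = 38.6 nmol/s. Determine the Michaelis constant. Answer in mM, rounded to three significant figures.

0.992 mM

From v = Vmax[S]/(Km+[S]), Km = [S](Vmax − v)/v.
Km = 1.52 × (63.8 − 38.6) / 38.6 = 38.30/38.6 = 0.992 mM.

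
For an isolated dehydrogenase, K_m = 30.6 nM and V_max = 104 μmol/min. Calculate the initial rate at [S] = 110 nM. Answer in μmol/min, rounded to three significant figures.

[S]/(Km+[S]) = 110/140.6 = 0.7824, the fractional saturation.
v = 0.7824 × Vmax = 0.7824 × 104 = 81.4 μmol/min.

81.4 μmol/min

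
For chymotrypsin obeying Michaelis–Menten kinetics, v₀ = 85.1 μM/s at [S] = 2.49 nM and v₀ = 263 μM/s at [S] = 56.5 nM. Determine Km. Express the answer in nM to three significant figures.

6.03 nM

In reciprocal form, 1/v = (Km/Vmax)·(1/[S]) + 1/Vmax. The two points give (1/[S], 1/v) = (0.4016, 0.01175) and (0.01770, 0.003802).
Slope = (0.01175 − 0.003802)/(0.4016 − 0.01770) = 0.02070; intercept = 0.01175 − 0.02070×0.4016 = 0.003436.
Vmax = 1/intercept = 291 μM/s; Km = slope × Vmax = 0.02070 × 291 = 6.03 nM.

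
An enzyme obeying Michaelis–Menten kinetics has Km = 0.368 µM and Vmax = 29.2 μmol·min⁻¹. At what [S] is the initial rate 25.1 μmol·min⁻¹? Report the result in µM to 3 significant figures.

The required fractional saturation is v/Vmax = 25.1/29.2 = 0.8596.
Then [S]/(Km+[S]) = 0.8596 ⇒ [S] = 0.368 × 0.8596/(1 − 0.8596) = 2.25 µM.

2.25 µM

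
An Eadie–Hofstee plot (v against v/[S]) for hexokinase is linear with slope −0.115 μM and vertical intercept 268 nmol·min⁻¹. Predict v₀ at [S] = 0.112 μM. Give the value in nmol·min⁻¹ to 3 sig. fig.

132 nmol·min⁻¹

In the Eadie–Hofstee form v = Vmax − Km·(v/[S]), the slope is −Km and the intercept is Vmax, so Km = 0.115 μM and Vmax = 268 nmol·min⁻¹.
v = 268 × 0.112/(0.115 + 0.112) = 132 nmol·min⁻¹.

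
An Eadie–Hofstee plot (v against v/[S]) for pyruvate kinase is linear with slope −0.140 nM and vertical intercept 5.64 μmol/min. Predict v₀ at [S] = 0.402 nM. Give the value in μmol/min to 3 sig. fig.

In the Eadie–Hofstee form v = Vmax − Km·(v/[S]), the slope is −Km and the intercept is Vmax, so Km = 0.140 nM and Vmax = 5.64 μmol/min.
v = 5.64 × 0.402/(0.140 + 0.402) = 4.18 μmol/min.

4.18 μmol/min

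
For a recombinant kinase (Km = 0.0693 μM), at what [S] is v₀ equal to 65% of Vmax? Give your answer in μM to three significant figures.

v/Vmax = [S]/(Km+[S]) = 0.65, so [S] = Km·0.65/(1 − 0.65) = 0.0693 × 1.857.
[S] = 0.129 μM.

0.129 μM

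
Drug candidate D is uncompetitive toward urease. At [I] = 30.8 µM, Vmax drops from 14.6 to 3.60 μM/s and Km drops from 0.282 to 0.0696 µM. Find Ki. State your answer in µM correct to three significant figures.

Uncompetitive: Vmax,app = Vmax/α (and Km,app = Km/α) with α = 1 + [I]/Ki.
α = Vmax/Vmax,app = 14.6/3.60 = 4.056.
Ki = [I]/(α − 1) = 30.8/3.056 = 10.1 µM.

10.1 µM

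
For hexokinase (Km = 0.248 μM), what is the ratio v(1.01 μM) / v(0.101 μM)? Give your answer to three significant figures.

2.77

Since Vmax cancels, v₂/v₁ = [S]₂(Km+[S]₁) / [S]₁(Km+[S]₂).
= 1.01×(0.248+0.101) / (0.101×(0.248+1.01)) = 0.3525/0.1271 = 2.77.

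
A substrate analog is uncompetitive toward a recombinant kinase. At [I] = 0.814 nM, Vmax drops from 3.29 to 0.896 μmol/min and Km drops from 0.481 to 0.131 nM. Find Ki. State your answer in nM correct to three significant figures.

0.305 nM

Uncompetitive: Vmax,app = Vmax/α (and Km,app = Km/α) with α = 1 + [I]/Ki.
α = Vmax/Vmax,app = 3.29/0.896 = 3.672.
Ki = [I]/(α − 1) = 0.814/2.672 = 0.305 nM.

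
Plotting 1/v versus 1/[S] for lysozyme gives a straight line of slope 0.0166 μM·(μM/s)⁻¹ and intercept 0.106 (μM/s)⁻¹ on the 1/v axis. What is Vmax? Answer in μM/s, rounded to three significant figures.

The y-intercept of a Lineweaver–Burk plot equals 1/Vmax, so Vmax = 1/0.106 = 9.43 μM/s.

9.43 μM/s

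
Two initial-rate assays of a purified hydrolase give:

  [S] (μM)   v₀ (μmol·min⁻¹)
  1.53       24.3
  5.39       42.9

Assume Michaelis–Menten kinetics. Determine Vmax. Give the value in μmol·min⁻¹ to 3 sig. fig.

61.6 μmol·min⁻¹

From v = Vmax[S]/(Km+[S]), each point gives Vmax = v(Km+[S])/[S].
Equating: 24.3(Km+1.53)/1.53 = 42.9(Km+5.39)/5.39.
15.88·Km + 24.3 = 7.959·Km + 42.9, so (15.88 − 7.959)·Km = 42.9 − 24.3.
Km = 18.60/7.923 = 2.35 μM; then Vmax = 24.3(2.35+1.53)/1.53 = 61.6 μmol·min⁻¹.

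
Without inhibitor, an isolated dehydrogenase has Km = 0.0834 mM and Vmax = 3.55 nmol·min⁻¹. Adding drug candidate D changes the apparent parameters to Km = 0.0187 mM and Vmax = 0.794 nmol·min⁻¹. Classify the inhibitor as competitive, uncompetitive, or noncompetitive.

Both Km and Vmax decrease by the same factor (~4.47-fold) — characteristic of uncompetitive inhibition.

uncompetitive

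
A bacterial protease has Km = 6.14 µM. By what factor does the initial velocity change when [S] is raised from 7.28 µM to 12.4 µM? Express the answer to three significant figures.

1.23

The fractional saturations are [S]/(Km+[S]) = 7.28/13.42 = 0.5425 and 12.4/18.54 = 0.6688.
v₂/v₁ is just their ratio: 0.6688/0.5425 = 1.23.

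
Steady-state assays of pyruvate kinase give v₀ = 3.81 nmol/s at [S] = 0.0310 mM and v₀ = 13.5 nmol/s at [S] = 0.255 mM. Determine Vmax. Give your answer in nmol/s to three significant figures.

From v = Vmax[S]/(Km+[S]), each point gives Vmax = v(Km+[S])/[S].
Equating: 3.81(Km+0.0310)/0.0310 = 13.5(Km+0.255)/0.255.
122.9·Km + 3.81 = 52.94·Km + 13.5, so (122.9 − 52.94)·Km = 13.5 − 3.81.
Km = 9.690/69.96 = 0.139 mM; then Vmax = 3.81(0.139+0.0310)/0.0310 = 20.8 nmol/s.

20.8 nmol/s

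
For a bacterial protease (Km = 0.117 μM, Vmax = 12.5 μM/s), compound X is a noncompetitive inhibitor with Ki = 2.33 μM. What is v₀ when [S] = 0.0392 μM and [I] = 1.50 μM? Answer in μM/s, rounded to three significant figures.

α = 1 + [I]/Ki = 1 + 1.50/2.33 = 1.644.
For a noncompetitive inhibitor, Vmax is reduced to Vmax/α while Km is unchanged: Km,app = 0.117 μM, Vmax,app = 7.60 μM/s.
v = Vmax,app·[S]/(Km,app + [S]) = 7.60 × 0.0392/(0.117 + 0.0392) = 1.91 μM/s.

1.91 μM/s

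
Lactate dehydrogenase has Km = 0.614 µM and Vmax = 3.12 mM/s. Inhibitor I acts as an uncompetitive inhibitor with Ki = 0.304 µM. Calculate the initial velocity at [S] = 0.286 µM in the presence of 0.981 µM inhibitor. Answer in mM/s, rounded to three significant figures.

α = 1 + [I]/Ki = 1 + 0.981/0.304 = 4.227.
For an uncompetitive inhibitor, both parameters are divided by α, giving Vmax/α and Km/α: Km,app = 0.145 µM, Vmax,app = 0.738 mM/s.
v = Vmax,app·[S]/(Km,app + [S]) = 0.738 × 0.286/(0.145 + 0.286) = 0.490 mM/s.

0.490 mM/s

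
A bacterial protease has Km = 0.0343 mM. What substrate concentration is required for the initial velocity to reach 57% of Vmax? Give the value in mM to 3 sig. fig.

v/Vmax = [S]/(Km+[S]) = 0.57, so [S] = Km·0.57/(1 − 0.57) = 0.0343 × 1.326.
[S] = 0.0455 mM.

0.0455 mM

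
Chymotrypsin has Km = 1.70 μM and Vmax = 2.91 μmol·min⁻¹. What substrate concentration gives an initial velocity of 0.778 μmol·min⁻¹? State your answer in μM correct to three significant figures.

Rearranging v = Vmax[S]/(Km+[S]) gives [S] = Km·v/(Vmax − v).
[S] = 1.70 × 0.778 / (2.91 − 0.778) = 1.323/2.132 = 0.620 μM.

0.620 μM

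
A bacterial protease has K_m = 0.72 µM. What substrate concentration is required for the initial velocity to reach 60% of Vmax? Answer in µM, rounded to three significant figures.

v/Vmax = [S]/(Km+[S]) = 0.6, so [S] = Km·0.6/(1 − 0.6) = 0.72 × 1.500.
[S] = 1.08 µM.

1.08 µM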